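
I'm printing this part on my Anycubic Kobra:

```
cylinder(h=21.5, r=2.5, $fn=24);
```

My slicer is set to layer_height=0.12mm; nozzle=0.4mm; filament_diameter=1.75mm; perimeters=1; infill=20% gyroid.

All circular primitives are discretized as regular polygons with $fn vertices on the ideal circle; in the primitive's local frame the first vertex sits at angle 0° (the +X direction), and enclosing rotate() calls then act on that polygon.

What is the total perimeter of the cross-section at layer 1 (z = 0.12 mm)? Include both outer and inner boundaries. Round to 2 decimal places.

At z = 0.12 mm: the cylinder: section is a regular 24-gon, circumradius r=2.5 (perimeter = 2·24·2.500·sin(180°/24) = 15.66 mm). Overall, the cross-section is a single solid region. Total boundary length (outer) = 15.66 mm.

15.66 mm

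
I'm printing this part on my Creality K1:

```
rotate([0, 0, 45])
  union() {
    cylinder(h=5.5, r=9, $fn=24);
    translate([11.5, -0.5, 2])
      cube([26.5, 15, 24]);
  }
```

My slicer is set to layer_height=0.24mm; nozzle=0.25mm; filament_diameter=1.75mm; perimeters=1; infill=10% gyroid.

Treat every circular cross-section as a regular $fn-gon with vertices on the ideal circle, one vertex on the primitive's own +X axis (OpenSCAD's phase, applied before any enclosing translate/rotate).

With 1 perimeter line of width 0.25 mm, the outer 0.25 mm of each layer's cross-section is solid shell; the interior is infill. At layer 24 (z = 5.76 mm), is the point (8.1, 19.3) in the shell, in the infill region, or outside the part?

At z = 5.76 mm: the cylinder does not reach this height (z outside [0, 5.5]); the cube at (11.5, -0.5) (footprint 26.5×15) is included at this height; Taking the union: only the 26.5×15 cube at (11.5, -0.5) is present, so the union is just that shape — 1 connected region; (rotated 45° about Z; rotation is an isometry so areas/perimeters/island counts are preserved). Overall, the cross-section is a single solid region. Undo the 45° rotation: the query point maps to (19.375, 7.920) in the un-rotated model frame. The nearest boundary edge runs (38.00, 14.50)→(11.50, 14.50); distance from the point to it = 6.58 mm. The point is inside the cross-section and 6.58 mm from the nearest boundary — more than the 0.25 mm shell width (1 × 0.25), so it's in the infill interior.

infill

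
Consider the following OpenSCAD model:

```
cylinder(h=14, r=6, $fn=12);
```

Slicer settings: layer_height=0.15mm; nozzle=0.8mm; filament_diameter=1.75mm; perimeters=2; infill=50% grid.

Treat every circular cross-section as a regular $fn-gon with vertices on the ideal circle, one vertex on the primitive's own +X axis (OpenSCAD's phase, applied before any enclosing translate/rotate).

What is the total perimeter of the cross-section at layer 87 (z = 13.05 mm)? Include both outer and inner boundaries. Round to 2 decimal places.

37.27 mm

At z = 13.05 mm: the cylinder: section is a regular 12-gon, circumradius r=6 (perimeter = 2·12·6.000·sin(180°/12) = 37.27 mm). Overall, the cross-section is a single solid region. Total boundary length (outer) = 37.27 mm.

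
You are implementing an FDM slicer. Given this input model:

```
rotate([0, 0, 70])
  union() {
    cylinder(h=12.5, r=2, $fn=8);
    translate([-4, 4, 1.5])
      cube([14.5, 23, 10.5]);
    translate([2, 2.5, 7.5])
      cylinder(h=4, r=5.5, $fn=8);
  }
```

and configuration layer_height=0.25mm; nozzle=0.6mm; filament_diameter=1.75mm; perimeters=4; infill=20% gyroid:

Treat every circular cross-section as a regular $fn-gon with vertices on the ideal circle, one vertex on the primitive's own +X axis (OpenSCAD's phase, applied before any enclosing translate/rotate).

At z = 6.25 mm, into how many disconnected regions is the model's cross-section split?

2

At z = 6.25 mm: the cylinder: section is a regular 8-gon, circumradius r=2; the cube at (-4, 4) is present — its section is the full 14.5×23 rectangle; the cylinder at (2, 2.5) is absent (z outside [7.5, 11.5]); Taking the union: the 2 present regions are separate (no shared area or edge), so areas and boundary lengths simply add and each stays a separate island — 2 connected regions; (whole slice rotated 70° about Z — lengths, areas and connectivity unchanged). The result has 2 disconnected regions.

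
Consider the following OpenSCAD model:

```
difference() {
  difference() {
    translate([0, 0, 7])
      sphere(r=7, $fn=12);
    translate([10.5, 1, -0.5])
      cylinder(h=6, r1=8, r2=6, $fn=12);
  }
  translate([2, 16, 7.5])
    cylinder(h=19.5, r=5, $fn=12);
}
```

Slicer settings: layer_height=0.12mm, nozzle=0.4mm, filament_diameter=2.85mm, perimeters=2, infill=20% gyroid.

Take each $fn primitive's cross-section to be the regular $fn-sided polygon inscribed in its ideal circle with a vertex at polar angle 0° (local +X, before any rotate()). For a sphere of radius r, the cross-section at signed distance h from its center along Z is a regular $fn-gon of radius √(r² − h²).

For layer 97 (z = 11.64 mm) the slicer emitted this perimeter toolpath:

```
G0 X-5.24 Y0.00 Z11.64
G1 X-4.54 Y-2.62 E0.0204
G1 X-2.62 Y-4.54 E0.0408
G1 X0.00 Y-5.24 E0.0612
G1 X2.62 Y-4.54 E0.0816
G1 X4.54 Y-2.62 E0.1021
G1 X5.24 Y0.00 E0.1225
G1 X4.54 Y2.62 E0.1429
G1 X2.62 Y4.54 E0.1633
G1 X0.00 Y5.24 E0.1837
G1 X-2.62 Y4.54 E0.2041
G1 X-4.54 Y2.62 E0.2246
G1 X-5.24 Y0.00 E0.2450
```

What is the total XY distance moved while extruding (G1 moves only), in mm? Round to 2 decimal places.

Sum the Euclidean lengths of each G1 segment: total = 32.56 mm.

32.56 mm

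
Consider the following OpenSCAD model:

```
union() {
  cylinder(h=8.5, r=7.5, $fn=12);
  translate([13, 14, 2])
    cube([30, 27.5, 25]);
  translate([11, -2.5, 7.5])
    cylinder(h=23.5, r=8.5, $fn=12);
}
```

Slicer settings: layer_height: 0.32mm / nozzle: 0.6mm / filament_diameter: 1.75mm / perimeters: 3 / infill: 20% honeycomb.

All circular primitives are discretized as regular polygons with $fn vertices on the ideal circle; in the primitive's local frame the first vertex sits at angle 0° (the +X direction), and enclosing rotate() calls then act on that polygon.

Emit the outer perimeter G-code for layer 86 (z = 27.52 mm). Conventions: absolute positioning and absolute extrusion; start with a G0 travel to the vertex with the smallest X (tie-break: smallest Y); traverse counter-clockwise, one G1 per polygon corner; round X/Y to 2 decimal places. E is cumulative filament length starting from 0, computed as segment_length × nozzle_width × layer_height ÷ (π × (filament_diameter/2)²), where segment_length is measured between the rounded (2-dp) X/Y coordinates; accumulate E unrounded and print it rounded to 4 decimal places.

G0 X2.50 Y-2.50 Z27.52
G1 X3.64 Y-6.75 E0.3512
G1 X6.75 Y-9.86 E0.7023
G1 X11.00 Y-11.00 E1.0536
G1 X15.25 Y-9.86 E1.4048
G1 X18.36 Y-6.75 E1.7559
G1 X19.50 Y-2.50 E2.1072
G1 X18.36 Y1.75 E2.4584
G1 X15.25 Y4.86 E2.8095
G1 X11.00 Y6.00 E3.1607
G1 X6.75 Y4.86 E3.5120
G1 X3.64 Y1.75 E3.8631
G1 X2.50 Y-2.50 E4.2143

At z = 27.52 mm: the cylinder does not reach this height (z outside [0, 8.5]); the cube at (13, 14) does not reach this height (z outside [2, 27]); the cylinder at (11, -2.5): section is a regular 12-gon, circumradius r=8.5; Taking the union: only the r=8.5 cylinder at (11, -2.5) is present, so the union is just that shape — 1 connected region. The outline is a single polygon with 12 vertices. Extrusion per mm of travel: 0.6 × 0.32 / (π × 0.875²) = 0.079824. Accumulating E over each segment gives final E = 4.2143.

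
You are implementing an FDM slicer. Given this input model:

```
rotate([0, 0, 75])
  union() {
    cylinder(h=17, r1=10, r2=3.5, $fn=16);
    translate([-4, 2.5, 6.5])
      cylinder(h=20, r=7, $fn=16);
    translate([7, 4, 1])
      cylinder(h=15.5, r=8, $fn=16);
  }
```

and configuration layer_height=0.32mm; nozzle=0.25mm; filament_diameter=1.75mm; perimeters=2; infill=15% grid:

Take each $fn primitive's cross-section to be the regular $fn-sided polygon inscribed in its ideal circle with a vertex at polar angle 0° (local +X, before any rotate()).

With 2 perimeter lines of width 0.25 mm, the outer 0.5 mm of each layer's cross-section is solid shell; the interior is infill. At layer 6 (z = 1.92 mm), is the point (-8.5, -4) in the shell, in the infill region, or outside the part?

At z = 1.92 mm: the cone (r1=10→r2=3.5) has section circumradius 9.266 here — a regular 16-gon; the cylinder at (-4, 2.5) is absent (z outside [6.5, 26.5]); the cylinder at (7, 4): section is a regular 16-gon, circumradius r=8; Taking the union: the regions partially overlap (shared area 95.41 mm²), so overlapping operands fuse into one piece — 1 connected region; (rotated 75° about Z; rotation is an isometry so areas/perimeters/island counts are preserved). Overall, the cross-section is a single solid region. Undo the 75° rotation: the query point maps to (-6.064, 7.175) in the un-rotated model frame. The nearest boundary edge runs (-6.55, 6.55)→(-3.55, 8.56); distance from the point to it = 0.25 mm. The point is not inside any of the regions above, so it lies outside the cross-section (0.25 mm from the nearest boundary).

outside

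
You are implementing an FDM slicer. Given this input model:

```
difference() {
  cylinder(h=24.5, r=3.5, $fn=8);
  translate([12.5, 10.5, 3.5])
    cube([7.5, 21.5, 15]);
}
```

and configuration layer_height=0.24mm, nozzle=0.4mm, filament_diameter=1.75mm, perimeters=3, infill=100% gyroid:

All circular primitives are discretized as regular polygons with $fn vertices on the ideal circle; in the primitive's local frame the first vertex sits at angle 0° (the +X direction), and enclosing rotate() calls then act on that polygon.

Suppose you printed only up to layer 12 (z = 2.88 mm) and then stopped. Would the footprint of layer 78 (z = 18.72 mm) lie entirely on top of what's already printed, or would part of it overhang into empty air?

entirely on top

Compare the two slices. At z = 2.88: the r=3.5 cylinder contributes a regular 8-gon of circumradius 3.5 (area = (8/2)·3.500²·sin(360°/8) = 34.65 mm²); the cube at (12.5, 10.5) is absent (z outside [3.5, 18.5]); Taking the first minus the rest: none of the subtracted shapes is present at this height, so the r=3.5 cylinder is unchanged — area = 34.65 mm². At z = 18.72: the r=3.5 cylinder gives a regular 8-gon of circumradius 3.5 (constant along its height) (area = (8/2)·3.500²·sin(360°/8) = 34.65 mm²); the cube at (12.5, 10.5) does not reach this height (z outside [3.5, 18.5]); Taking the first minus the rest: none of the subtracted shapes is present at this height, so the r=3.5 cylinder is unchanged — area = 34.65 mm². Checking containment: the cross-section at z = 18.72 is a subset of the cross-section at z = 2.88.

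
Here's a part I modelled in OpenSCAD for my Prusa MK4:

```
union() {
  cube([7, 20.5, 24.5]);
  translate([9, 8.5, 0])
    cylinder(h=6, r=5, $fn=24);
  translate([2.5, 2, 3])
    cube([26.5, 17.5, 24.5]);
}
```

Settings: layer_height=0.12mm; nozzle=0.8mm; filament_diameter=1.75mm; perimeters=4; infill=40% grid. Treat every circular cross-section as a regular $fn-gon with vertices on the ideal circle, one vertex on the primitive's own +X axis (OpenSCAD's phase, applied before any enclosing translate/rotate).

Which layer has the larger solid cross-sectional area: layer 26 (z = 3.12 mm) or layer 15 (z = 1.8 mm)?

Layer 26 (z = 3.12): the 7×20.5 cube contributes its full rectangle (area 143.50 mm²); the r=5 cylinder at (9, 8.5) contributes a regular 24-gon of circumradius 5 (area = (24/2)·5.000²·sin(360°/24) = 77.65 mm²); the cube at (2.5, 2) (footprint 26.5×17.5) is included at this height (area 463.75 mm²); Taking the union: the regions partially overlap — summed areas 684.90 mm² minus the doubly-counted overlap 156.40 mm² gives 528.50 mm² — area = 528.50 mm². So its area = 528.50 mm². Layer 15 (z = 1.8): the 7×20.5 cube contributes its full rectangle (area 143.50 mm²); the cylinder at (9, 8.5): section is a regular 24-gon, circumradius r=5 (area = (24/2)·5.000²·sin(360°/24) = 77.65 mm²); the cube at (2.5, 2) does not reach this height (z outside [3, 27.5]); Taking the union: the regions partially overlap — summed areas 221.15 mm² minus the doubly-counted overlap 19.49 mm² gives 201.66 mm² — area = 201.66 mm². So its area = 201.66 mm². Layer 26 is larger (528.50 vs 201.66 mm²).

layer 26 (z = 3.12 mm)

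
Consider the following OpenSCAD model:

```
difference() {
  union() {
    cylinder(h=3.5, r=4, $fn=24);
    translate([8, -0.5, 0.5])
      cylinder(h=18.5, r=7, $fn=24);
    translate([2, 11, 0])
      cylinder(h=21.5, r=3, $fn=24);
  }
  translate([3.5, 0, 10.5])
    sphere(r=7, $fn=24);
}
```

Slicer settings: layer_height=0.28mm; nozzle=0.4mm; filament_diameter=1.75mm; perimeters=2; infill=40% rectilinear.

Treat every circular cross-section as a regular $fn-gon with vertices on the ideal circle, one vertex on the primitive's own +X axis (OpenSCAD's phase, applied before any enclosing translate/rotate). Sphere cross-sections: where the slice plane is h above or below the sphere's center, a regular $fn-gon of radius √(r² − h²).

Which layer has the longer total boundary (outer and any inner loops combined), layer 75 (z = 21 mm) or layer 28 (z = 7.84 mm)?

layer 28 (z = 7.84 mm)

Layer 75 (z = 21): the cylinder does not reach this height (z outside [0, 3.5]); the cylinder at (8, -0.5) is not intersected at this z (z outside [0.5, 19]); the r=3 cylinder at (2, 11) contributes a regular 24-gon of circumradius 3 (perimeter = 2·24·3.000·sin(180°/24) = 18.80 mm); Taking the union: only the r=3 cylinder at (2, 11) is present, so the union is just that shape — boundary = 18.80 mm; the sphere at (3.5, 0) does not reach this height (|z−center|=10.500 > r=7); Subtracting the remaining from the first: none of the subtracted shapes is present at this height, so that combined region is unchanged — boundary = 18.80 mm. So its perimeter = 18.80 mm. Layer 28 (z = 7.84): the cylinder is not intersected at this z (z outside [0, 3.5]); the r=7 cylinder at (8, -0.5) gives a regular 24-gon of circumradius 7 (constant along its height) (perimeter = 2·24·7.000·sin(180°/24) = 43.86 mm); the r=3 cylinder at (2, 11) contributes a regular 24-gon of circumradius 3 (perimeter = 2·24·3.000·sin(180°/24) = 18.80 mm); Combining (union): the 2 present regions are separate (no shared area or edge), so areas and boundary lengths simply add and each stays a separate island — boundary = 62.65 mm; the r=7 sphere at (3.5, 0) slices to a regular 24-gon of circumradius 6.475 (√(r²−h²) with h=2.66 from center) (perimeter = 2·24·6.475·sin(180°/24) = 40.57 mm); After the difference (first − rest): starting from that combined region, the r=7 sphere at (3.5, 0) partially overlaps it — only the 81.27 mm² overlap (of its 130.21 mm²) is removed, clipping the outline — boundary = 64.36 mm. So its perimeter = 64.36 mm. Layer 28 is larger (64.36 vs 18.80 mm).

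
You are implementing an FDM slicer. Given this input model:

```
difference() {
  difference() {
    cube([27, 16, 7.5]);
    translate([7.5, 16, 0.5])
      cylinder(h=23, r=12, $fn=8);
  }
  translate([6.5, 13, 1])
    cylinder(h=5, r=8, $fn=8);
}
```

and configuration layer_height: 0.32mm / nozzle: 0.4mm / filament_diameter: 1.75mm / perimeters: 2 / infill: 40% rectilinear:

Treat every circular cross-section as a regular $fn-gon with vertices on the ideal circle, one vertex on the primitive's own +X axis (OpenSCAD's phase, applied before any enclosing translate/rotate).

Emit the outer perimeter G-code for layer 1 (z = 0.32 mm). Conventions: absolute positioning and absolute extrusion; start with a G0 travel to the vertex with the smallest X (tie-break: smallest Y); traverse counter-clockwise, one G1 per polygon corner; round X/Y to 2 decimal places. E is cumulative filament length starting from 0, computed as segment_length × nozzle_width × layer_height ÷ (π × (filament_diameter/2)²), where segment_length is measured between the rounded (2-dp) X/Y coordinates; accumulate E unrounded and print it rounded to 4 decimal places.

G0 X0.00 Y0.00 Z0.32
G1 X27.00 Y0.00 E1.4368
G1 X27.00 Y16.00 E2.2883
G1 X0.00 Y16.00 E3.7251
G1 X0.00 Y0.00 E4.5766

At z = 0.32 mm: the cube is present — its section is the full 27×16 rectangle; the cylinder at (7.5, 16) is not intersected at this z (z outside [0.5, 23.5]); After the difference (first − rest): none of the subtracted shapes is present at this height, so the 27×16 cube is unchanged — 1 connected region; the cylinder at (6.5, 13) is not intersected at this z (z outside [1, 6]); Subtracting the remaining from the first: none of the subtracted shapes is present at this height, so the result so far is unchanged — 1 connected region. The outline is a single polygon with 4 vertices. Extrusion per mm of travel: 0.4 × 0.32 / (π × 0.875²) = 0.053216. Accumulating E over each segment gives final E = 4.5766.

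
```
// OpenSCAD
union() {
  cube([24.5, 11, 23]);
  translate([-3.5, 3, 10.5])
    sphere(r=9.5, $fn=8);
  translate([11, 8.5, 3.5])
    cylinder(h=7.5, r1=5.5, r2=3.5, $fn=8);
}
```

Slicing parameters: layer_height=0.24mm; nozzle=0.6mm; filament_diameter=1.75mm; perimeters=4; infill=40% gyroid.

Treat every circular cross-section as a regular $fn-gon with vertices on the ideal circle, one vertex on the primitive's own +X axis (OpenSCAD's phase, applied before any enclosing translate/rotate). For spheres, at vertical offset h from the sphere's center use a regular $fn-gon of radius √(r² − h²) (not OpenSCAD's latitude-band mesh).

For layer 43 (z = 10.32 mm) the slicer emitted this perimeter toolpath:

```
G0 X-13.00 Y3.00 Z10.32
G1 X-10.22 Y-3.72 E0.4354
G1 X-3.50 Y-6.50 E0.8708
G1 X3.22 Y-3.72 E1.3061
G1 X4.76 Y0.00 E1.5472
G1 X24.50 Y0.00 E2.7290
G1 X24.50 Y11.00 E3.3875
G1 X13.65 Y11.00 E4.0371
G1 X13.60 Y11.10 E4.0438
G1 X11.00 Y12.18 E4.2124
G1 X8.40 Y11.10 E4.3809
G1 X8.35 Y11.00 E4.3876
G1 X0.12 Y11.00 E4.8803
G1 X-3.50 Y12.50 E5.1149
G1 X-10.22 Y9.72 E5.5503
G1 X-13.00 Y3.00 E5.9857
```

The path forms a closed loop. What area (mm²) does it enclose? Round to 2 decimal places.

478.93 mm²

Apply the shoelace formula to the sequence of (X, Y) vertices; enclosed area = 478.93 mm².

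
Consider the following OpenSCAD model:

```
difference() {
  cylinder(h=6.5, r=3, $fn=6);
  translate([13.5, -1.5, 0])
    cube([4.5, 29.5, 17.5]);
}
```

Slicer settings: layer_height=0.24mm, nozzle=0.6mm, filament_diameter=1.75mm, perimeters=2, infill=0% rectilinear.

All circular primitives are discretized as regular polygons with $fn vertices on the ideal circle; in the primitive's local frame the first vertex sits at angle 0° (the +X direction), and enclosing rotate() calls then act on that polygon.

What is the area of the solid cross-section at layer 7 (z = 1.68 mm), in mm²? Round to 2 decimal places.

At z = 1.68 mm: the r=3 cylinder gives a regular 6-gon of circumradius 3 (constant along its height) (area = (6/2)·3.000²·sin(360°/6) = 23.38 mm²); the cube at (13.5, -1.5) (footprint 4.5×29.5) is included at this height (area 132.75 mm²); Subtracting the remaining from the first: starting from the r=3 cylinder (23.38 mm²), the 4.5×29.5 cube at (13.5, -1.5) misses the remaining region (no effect) — area = 23.38 mm². Overall, the cross-section is a single solid region. Net area = 23.38 mm².

23.38 mm²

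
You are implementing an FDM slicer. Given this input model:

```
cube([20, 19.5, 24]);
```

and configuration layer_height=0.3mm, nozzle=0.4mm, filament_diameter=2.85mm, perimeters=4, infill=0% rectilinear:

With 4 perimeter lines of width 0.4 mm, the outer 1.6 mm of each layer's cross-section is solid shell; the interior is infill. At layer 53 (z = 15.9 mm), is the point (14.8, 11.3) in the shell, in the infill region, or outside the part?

At z = 15.9 mm: the cube (footprint 20×19.5) is included at this height. Overall, the cross-section is a single solid region. The nearest boundary edge runs (20.00, 0.00)→(20.00, 19.50); distance from the point to it = 5.20 mm. The point is inside the cross-section and 5.20 mm from the nearest boundary — more than the 1.6 mm shell width (4 × 0.4), so it's in the infill interior.

infill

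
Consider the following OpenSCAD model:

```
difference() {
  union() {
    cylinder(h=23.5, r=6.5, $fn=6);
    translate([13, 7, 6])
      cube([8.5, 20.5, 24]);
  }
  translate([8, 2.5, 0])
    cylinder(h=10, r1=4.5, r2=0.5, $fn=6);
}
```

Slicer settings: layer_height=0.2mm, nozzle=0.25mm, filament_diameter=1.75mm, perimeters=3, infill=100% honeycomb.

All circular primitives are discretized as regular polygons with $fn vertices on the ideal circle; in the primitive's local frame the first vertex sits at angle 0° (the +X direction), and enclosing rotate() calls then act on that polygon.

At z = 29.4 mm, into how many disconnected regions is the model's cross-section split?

At z = 29.4 mm: the cylinder is not intersected at this z (z outside [0, 23.5]); the cube at (13, 7) is present — its section is the full 8.5×20.5 rectangle; Combining (union): only the 8.5×20.5 cube at (13, 7) is present, so the union is just that shape — 1 connected region; the cone at (8, 2.5) is absent (z outside [0, 10]); Taking the first minus the rest: none of the subtracted shapes is present at this height, so that combined region is unchanged — 1 connected region. The result has 1 disconnected region.

1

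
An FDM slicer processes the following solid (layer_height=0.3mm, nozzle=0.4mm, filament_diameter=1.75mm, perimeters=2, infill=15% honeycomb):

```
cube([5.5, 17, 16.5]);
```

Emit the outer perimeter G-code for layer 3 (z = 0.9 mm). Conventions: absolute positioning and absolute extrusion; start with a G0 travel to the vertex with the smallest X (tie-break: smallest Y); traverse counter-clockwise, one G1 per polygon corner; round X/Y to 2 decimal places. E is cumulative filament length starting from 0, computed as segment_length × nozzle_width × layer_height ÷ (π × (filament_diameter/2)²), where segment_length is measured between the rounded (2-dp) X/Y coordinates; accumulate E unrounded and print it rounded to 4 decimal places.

G0 X0.00 Y0.00 Z0.90
G1 X5.50 Y0.00 E0.2744
G1 X5.50 Y17.00 E1.1225
G1 X0.00 Y17.00 E1.3969
G1 X0.00 Y0.00 E2.2451

At z = 0.9 mm: the 5.5×17 cube contributes its full rectangle. The outline is a single polygon with 4 vertices. Extrusion per mm of travel: 0.4 × 0.3 / (π × 0.875²) = 0.049890. Accumulating E over each segment gives final E = 2.2451.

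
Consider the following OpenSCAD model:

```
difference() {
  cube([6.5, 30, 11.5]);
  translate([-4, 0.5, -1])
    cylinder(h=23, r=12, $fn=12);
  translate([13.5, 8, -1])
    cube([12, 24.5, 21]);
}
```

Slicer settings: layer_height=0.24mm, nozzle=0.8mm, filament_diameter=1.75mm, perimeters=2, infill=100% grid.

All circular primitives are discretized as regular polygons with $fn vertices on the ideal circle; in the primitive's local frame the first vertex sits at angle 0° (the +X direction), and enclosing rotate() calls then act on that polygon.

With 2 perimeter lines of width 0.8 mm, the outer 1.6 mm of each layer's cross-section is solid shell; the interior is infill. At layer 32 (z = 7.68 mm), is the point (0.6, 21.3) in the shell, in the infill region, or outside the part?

shell

At z = 7.68 mm: the 6.5×30 cube contributes its full rectangle; the r=12 cylinder at (-4, 0.5) contributes a regular 12-gon of circumradius 12; the 12×24.5 cube at (13.5, 8) contributes its full rectangle; After the difference (first − rest): starting from the 6.5×30 cube, the r=12 cylinder at (-4, 0.5) partially overlaps it — only the 61.20 mm² overlap (of its 432.00 mm²) is removed, clipping the outline; the 12×24.5 cube at (13.5, 8) misses the remaining region (no effect) — 1 connected region. Overall, the cross-section is a single solid region. The nearest boundary edge runs (0.00, 11.43)→(0.00, 30.00); distance from the point to it = 0.60 mm. The point is inside the cross-section, 0.60 mm from the nearest boundary — within the 1.6 mm shell band (2 × 0.8).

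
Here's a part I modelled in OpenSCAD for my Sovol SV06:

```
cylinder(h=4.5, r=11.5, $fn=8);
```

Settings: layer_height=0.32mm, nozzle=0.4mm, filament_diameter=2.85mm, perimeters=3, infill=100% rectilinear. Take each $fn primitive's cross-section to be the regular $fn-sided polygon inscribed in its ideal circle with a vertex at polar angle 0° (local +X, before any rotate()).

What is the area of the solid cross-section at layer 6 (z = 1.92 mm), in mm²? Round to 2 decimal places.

At z = 1.92 mm: the cylinder: section is a regular 8-gon, circumradius r=11.5 (area = (8/2)·11.500²·sin(360°/8) = 374.06 mm²). Overall, the cross-section is a single solid region. Net area = 374.06 mm².

374.06 mm²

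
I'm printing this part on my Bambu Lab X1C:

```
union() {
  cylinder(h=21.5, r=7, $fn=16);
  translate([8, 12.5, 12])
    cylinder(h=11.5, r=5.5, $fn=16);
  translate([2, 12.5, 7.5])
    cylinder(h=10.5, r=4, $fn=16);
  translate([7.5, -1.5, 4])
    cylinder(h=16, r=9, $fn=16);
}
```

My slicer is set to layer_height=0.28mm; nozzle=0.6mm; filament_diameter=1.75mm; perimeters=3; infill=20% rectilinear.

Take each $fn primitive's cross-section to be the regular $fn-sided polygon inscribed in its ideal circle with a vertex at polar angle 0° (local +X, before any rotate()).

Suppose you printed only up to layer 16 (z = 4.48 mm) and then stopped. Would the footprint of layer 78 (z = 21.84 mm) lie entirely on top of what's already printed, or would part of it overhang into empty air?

Compare the two slices. At z = 4.48: the cylinder: section is a regular 16-gon, circumradius r=7 (area = (16/2)·7.000²·sin(360°/16) = 150.01 mm²); the cylinder at (8, 12.5) does not reach this height (z outside [12, 23.5]); the cylinder at (2, 12.5) is not intersected at this z (z outside [7.5, 18]); the cylinder at (7.5, -1.5): section is a regular 16-gon, circumradius r=9 (area = (16/2)·9.000²·sin(360°/16) = 247.98 mm²); Merging all regions: the regions partially overlap — summed areas 397.99 mm² minus the doubly-counted overlap 78.47 mm² gives 319.53 mm² — area = 319.53 mm². At z = 21.84: the cylinder is not intersected at this z (z outside [0, 21.5]); the r=5.5 cylinder at (8, 12.5) gives a regular 16-gon of circumradius 5.5 (constant along its height) (area = (16/2)·5.500²·sin(360°/16) = 92.61 mm²); the cylinder at (2, 12.5) is absent (z outside [7.5, 18]); the cylinder at (7.5, -1.5) is not intersected at this z (z outside [4, 20]); Combining (union): only the r=5.5 cylinder at (8, 12.5) is present, so the union is just that shape — area = 92.61 mm². Checking containment: at z = 21.84 the cross-section extends beyond the z = 4.48 cross-section by about 92.01 mm².

part overhangs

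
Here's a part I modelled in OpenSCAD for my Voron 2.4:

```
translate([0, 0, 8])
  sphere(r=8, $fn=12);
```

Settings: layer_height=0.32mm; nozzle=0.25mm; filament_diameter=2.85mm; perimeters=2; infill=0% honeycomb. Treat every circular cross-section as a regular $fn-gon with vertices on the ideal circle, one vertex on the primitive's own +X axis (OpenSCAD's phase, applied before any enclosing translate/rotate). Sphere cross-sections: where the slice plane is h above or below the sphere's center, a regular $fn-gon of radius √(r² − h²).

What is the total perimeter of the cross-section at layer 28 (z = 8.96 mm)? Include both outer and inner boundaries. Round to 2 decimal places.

At z = 8.96 mm: the r=8 sphere contributes a regular 12-gon of circumradius √(8²−0.96²) = 7.942 (perimeter = 2·12·7.942·sin(180°/12) = 49.33 mm). Overall, the cross-section is a single solid region. Total boundary length (outer) = 49.33 mm.

49.33 mm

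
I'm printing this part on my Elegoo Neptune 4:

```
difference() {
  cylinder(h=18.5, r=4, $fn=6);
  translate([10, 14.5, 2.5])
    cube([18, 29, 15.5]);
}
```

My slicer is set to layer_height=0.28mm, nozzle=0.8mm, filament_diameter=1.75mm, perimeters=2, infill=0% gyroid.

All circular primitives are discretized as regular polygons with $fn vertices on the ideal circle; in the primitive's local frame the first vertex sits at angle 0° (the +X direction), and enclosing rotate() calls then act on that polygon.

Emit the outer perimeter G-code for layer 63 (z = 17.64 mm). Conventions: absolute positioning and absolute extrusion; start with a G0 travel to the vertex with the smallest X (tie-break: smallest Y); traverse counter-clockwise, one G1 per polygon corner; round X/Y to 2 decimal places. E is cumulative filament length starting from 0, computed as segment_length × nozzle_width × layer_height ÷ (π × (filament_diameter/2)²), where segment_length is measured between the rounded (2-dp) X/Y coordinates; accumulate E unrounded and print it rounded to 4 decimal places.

At z = 17.64 mm: the r=4 cylinder gives a regular 6-gon of circumradius 4 (constant along its height); the 18×29 cube at (10, 14.5) contributes its full rectangle; After the difference (first − rest): starting from the r=4 cylinder, the 18×29 cube at (10, 14.5) misses the remaining region (no effect) — 1 connected region. The outline is a single polygon with 6 vertices. Extrusion per mm of travel: 0.8 × 0.28 / (π × 0.875²) = 0.093128. Accumulating E over each segment gives final E = 2.2338.

G0 X-4.00 Y0.00 Z17.64
G1 X-2.00 Y-3.46 E0.3722
G1 X2.00 Y-3.46 E0.7447
G1 X4.00 Y0.00 E1.1169
G1 X2.00 Y3.46 E1.4891
G1 X-2.00 Y3.46 E1.8616
G1 X-4.00 Y0.00 E2.2338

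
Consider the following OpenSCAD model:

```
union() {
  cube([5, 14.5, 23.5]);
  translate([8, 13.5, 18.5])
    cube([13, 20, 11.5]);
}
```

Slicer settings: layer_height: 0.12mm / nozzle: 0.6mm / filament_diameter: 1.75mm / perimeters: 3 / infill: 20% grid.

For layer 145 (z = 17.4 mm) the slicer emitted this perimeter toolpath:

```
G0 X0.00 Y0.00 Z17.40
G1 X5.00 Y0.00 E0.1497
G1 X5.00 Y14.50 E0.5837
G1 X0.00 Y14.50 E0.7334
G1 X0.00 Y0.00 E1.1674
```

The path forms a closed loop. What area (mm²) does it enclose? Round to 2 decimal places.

72.50 mm²

Apply the shoelace formula to the sequence of (X, Y) vertices; enclosed area = 72.50 mm².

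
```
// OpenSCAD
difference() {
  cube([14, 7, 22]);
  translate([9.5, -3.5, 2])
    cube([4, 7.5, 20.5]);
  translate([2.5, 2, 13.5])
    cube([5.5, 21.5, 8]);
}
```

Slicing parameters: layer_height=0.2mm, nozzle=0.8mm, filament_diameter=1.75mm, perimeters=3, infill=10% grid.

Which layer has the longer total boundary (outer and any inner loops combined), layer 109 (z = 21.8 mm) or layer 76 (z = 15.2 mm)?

Layer 109 (z = 21.8): the cube is present — its section is the full 14×7 rectangle (perimeter 42.00 mm); the 4×7.5 cube at (9.5, -3.5) contributes its full rectangle (perimeter 23.00 mm); the cube at (2.5, 2) is absent (z outside [13.5, 21.5]); Taking the first minus the rest: starting from the 14×7 cube, the 4×7.5 cube at (9.5, -3.5) partially overlaps it — only the 16.00 mm² overlap (of its 30.00 mm²) is removed, clipping the outline — boundary = 50.00 mm. So its perimeter = 50.00 mm. Layer 76 (z = 15.2): the 14×7 cube contributes its full rectangle (perimeter 42.00 mm); the cube at (9.5, -3.5) (footprint 4×7.5) is included at this height (perimeter 23.00 mm); the cube at (2.5, 2) (footprint 5.5×21.5) is included at this height (perimeter 54.00 mm); Taking the first minus the rest: starting from the 14×7 cube, the 4×7.5 cube at (9.5, -3.5) partially overlaps it — only the 16.00 mm² overlap (of its 30.00 mm²) is removed, clipping the outline; the 5.5×21.5 cube at (2.5, 2) partially overlaps it — only the 27.50 mm² overlap (of its 118.25 mm²) is removed, clipping the outline — boundary = 60.00 mm. So its perimeter = 60.00 mm. Layer 76 is larger (60.00 vs 50.00 mm).

layer 76 (z = 15.2 mm)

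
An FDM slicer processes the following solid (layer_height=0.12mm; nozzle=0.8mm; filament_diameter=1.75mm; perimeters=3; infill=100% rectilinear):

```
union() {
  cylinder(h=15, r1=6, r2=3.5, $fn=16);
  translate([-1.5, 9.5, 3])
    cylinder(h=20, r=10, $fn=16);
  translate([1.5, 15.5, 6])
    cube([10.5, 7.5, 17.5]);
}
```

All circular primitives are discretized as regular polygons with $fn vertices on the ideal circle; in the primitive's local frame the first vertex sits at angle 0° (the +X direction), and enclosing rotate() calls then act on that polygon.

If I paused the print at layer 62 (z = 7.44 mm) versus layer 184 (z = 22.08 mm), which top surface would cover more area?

Layer 62 (z = 7.44): the cone contributes a regular 16-gon of circumradius 4.760 (interpolated between r1=6 and r2=3.5 at t=0.496) (area = (16/2)·4.760²·sin(360°/16) = 69.37 mm²); the r=10 cylinder at (-1.5, 9.5) gives a regular 16-gon of circumradius 10 (constant along its height) (area = (16/2)·10.000²·sin(360°/16) = 306.15 mm²); the cube at (1.5, 15.5) is present — its section is the full 10.5×7.5 rectangle (area 78.75 mm²); Combining (union): the regions partially overlap — summed areas 454.26 mm² minus the doubly-counted overlap 43.53 mm² gives 410.73 mm² — area = 410.73 mm². So its area = 410.73 mm². Layer 184 (z = 22.08): the cone does not reach this height (z outside [0, 15]); the r=10 cylinder at (-1.5, 9.5) contributes a regular 16-gon of circumradius 10 (area = (16/2)·10.000²·sin(360°/16) = 306.15 mm²); the cube at (1.5, 15.5) is present — its section is the full 10.5×7.5 rectangle (area 78.75 mm²); Taking the union: the regions partially overlap — summed areas 384.90 mm² minus the doubly-counted overlap 10.12 mm² gives 374.78 mm² — area = 374.78 mm². So its area = 374.78 mm². Layer 62 is larger (410.73 vs 374.78 mm²).

layer 62 (z = 7.44 mm)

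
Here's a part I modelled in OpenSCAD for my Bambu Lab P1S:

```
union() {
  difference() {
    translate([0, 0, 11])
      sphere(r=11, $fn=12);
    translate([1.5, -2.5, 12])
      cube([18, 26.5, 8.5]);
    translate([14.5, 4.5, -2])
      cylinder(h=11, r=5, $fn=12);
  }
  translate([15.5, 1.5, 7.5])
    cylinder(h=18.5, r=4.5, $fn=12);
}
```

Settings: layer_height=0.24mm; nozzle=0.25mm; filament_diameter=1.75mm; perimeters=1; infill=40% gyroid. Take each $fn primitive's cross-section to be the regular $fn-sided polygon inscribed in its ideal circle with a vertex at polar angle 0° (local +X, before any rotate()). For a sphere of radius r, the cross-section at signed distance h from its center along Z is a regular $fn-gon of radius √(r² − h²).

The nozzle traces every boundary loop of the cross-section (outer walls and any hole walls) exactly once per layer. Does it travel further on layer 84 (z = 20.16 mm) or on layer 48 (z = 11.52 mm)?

layer 48 (z = 11.52 mm)

Layer 84 (z = 20.16): the r=11 sphere contributes a regular 12-gon of circumradius √(11²−9.16²) = 6.091 (perimeter = 2·12·6.091·sin(180°/12) = 37.83 mm); the cube at (1.5, -2.5) is present — its section is the full 18×26.5 rectangle (perimeter 89.00 mm); the cylinder at (14.5, 4.5) is not intersected at this z (z outside [-2, 9]); Taking the first minus the rest: starting from the r=11 sphere, the 18×26.5 cube at (1.5, -2.5) partially overlaps it — only the 29.63 mm² overlap (of its 477.00 mm²) is removed, clipping the outline — boundary = 39.45 mm; the cylinder at (15.5, 1.5): section is a regular 12-gon, circumradius r=4.5 (perimeter = 2·12·4.500·sin(180°/12) = 27.95 mm); Merging all regions: the 2 present regions are separate (no shared area or edge), so areas and boundary lengths simply add and each stays a separate island — boundary = 67.40 mm. So its perimeter = 67.40 mm. Layer 48 (z = 11.52): the r=11 sphere slices to a regular 12-gon of circumradius 10.988 (√(r²−h²) with h=0.52 from center) (perimeter = 2·12·10.988·sin(180°/12) = 68.25 mm); the cube at (1.5, -2.5) does not reach this height (z outside [12, 20.5]); the cylinder at (14.5, 4.5) does not reach this height (z outside [-2, 9]); Taking the first minus the rest: none of the subtracted shapes is present at this height, so the r=11 sphere is unchanged — boundary = 68.25 mm; the cylinder at (15.5, 1.5): section is a regular 12-gon, circumradius r=4.5 (perimeter = 2·12·4.500·sin(180°/12) = 27.95 mm); Combining (union): the 2 present regions are separate (no shared area or edge), so areas and boundary lengths simply add and each stays a separate island — boundary = 96.20 mm. So its perimeter = 96.20 mm. Layer 48 is larger (96.20 vs 67.40 mm).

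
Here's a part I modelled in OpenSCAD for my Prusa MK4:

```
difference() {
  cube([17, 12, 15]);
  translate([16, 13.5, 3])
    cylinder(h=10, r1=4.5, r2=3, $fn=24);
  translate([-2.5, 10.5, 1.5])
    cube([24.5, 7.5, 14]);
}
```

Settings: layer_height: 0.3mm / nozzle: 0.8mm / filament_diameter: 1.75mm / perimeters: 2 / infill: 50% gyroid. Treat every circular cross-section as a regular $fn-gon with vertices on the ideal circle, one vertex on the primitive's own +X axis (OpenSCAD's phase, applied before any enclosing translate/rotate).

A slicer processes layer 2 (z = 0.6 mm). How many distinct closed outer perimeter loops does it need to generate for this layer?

At z = 0.6 mm: the cube (footprint 17×12) is included at this height; the cone at (16, 13.5) is absent (z outside [3, 13]); the cube at (-2.5, 10.5) is not intersected at this z (z outside [1.5, 15.5]); Subtracting the remaining from the first: none of the subtracted shapes is present at this height, so the 17×12 cube is unchanged — 1 connected region. The result has 1 disconnected region.

1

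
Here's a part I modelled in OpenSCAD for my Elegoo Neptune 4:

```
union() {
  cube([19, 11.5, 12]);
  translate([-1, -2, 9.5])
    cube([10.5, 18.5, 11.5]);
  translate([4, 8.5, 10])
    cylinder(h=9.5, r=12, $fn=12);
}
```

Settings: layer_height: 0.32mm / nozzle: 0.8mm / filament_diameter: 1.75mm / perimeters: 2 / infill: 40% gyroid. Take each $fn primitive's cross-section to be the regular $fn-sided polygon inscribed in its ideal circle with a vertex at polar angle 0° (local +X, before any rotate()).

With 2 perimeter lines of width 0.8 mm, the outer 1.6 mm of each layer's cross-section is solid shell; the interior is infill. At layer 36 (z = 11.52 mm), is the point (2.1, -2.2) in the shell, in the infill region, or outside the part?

shell

At z = 11.52 mm: the cube is present — its section is the full 19×11.5 rectangle; the cube at (-1, -2) (footprint 10.5×18.5) is included at this height; the cylinder at (4, 8.5): section is a regular 12-gon, circumradius r=12; Taking the union: the regions partially overlap (shared area 365.08 mm²), so overlapping operands fuse into one piece — 1 connected region. Overall, the cross-section is a single solid region. The nearest boundary edge runs (4.00, -3.50)→(-2.00, -1.89); distance from the point to it = 0.76 mm. The point is inside the cross-section, 0.76 mm from the nearest boundary — within the 1.6 mm shell band (2 × 0.8).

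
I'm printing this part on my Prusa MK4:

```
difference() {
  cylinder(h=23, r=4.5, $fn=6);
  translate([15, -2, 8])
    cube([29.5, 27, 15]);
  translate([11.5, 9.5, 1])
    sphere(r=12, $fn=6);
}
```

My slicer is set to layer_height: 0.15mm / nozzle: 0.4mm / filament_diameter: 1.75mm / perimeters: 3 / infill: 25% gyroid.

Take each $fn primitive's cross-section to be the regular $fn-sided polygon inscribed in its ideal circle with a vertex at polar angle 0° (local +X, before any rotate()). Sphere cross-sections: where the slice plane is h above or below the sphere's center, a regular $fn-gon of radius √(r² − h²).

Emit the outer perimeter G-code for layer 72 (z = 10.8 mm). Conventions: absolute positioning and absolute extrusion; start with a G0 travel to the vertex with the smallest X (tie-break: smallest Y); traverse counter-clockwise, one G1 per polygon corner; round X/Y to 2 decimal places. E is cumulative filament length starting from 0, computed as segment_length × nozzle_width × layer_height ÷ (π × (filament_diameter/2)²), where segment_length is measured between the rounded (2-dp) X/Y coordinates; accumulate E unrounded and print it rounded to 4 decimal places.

At z = 10.8 mm: the cylinder: section is a regular 6-gon, circumradius r=4.5; the 29.5×27 cube at (15, -2) contributes its full rectangle; the sphere at (11.5, 9.5): section is a regular 6-gon, circumradius = √(r²−h²) = √(12²−9.8²) = 6.925; Taking the first minus the rest: starting from the r=4.5 cylinder, the 29.5×27 cube at (15, -2) misses the remaining region (no effect); the r=12 sphere at (11.5, 9.5) misses the remaining region (no effect) — 1 connected region. The outline is a single polygon with 6 vertices. Extrusion per mm of travel: 0.4 × 0.15 / (π × 0.875²) = 0.024945. Accumulating E over each segment gives final E = 0.6738.

G0 X-4.50 Y0.00 Z10.80
G1 X-2.25 Y-3.90 E0.1123
G1 X2.25 Y-3.90 E0.2246
G1 X4.50 Y0.00 E0.3369
G1 X2.25 Y3.90 E0.4492
G1 X-2.25 Y3.90 E0.5615
G1 X-4.50 Y0.00 E0.6738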